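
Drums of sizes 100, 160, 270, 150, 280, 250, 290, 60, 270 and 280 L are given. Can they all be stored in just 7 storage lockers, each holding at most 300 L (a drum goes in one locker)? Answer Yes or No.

No

Total = 2110 L; ⌈2110/300⌉ = 8.
At least 8 storage lockers are required, but only 7 are allowed.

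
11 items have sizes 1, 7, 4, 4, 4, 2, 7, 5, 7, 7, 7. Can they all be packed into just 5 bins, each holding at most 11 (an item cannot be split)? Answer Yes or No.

No

Total = 55; ⌈55/11⌉ = 5.
The bound of 5 does not rule out 5, but exhaustive search shows no assignment into 5 bins of capacity 11 exists — the minimum is 6.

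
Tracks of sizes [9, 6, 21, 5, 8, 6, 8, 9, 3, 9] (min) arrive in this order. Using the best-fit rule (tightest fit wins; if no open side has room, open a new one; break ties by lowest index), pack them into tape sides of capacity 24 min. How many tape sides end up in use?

4

  9 → side 1 (new)  [load 9/24]
  6 → side 1  [load 15/24]
  21 → side 2 (new)  [load 21/24]
  5 → side 1  [load 20/24]
  8 → side 3 (new)  [load 8/24]
  6 → side 3  [load 14/24]
  8 → side 3  [load 22/24]
  9 → side 4 (new)  [load 9/24]
  3 → side 2  [load 24/24]
  9 → side 4  [load 18/24]
4 tape sides opened.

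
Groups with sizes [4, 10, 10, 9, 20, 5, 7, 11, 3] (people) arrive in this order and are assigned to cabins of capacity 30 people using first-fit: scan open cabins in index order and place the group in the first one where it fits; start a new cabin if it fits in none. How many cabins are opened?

  4 → cabin 1 (new)  [load 4/30]
  10 → cabin 1  [load 14/30]
  10 → cabin 1  [load 24/30]
  9 → cabin 2 (new)  [load 9/30]
  20 → cabin 2  [load 29/30]
  5 → cabin 1  [load 29/30]
  7 → cabin 3 (new)  [load 7/30]
  11 → cabin 3  [load 18/30]
  3 → cabin 3  [load 21/30]
3 cabins opened.

3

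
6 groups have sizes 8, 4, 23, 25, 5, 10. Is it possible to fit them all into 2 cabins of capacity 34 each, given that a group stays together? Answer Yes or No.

Total = 75; ⌈75/34⌉ = 3.
At least 3 cabins are required, but only 2 are allowed.

No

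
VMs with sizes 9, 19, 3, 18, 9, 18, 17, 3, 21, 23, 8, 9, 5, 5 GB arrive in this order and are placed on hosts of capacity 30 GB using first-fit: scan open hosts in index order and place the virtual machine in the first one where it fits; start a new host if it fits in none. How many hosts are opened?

  9 → host 1 (new)  [load 9/30]
  19 → host 1  [load 28/30]
  3 → host 2 (new)  [load 3/30]
  18 → host 2  [load 21/30]
  9 → host 2  [load 30/30]
  18 → host 3 (new)  [load 18/30]
  17 → host 4 (new)  [load 17/30]
  3 → host 3  [load 21/30]
  21 → host 5 (new)  [load 21/30]
  23 → host 6 (new)  [load 23/30]
  8 → host 3  [load 29/30]
  9 → host 4  [load 26/30]
  5 → host 5  [load 26/30]
  5 → host 6  [load 28/30]
6 hosts opened.

6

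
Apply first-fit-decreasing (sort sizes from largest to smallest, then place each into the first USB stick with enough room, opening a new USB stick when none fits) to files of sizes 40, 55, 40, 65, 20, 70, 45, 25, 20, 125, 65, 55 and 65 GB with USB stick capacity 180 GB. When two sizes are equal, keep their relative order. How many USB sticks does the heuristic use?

Sorted descending: 125, 70, 65, 65, 65, 55, 55, 45, 40, 40, 25, 20, 20.
  125 → USB stick 1 (new)  [load 125/180]
  70 → USB stick 2 (new)  [load 70/180]
  65 → USB stick 2  [load 135/180]
  65 → USB stick 3 (new)  [load 65/180]
  65 → USB stick 3  [load 130/180]
  55 → USB stick 1  [load 180/180]
  55 → USB stick 4 (new)  [load 55/180]
  45 → USB stick 2  [load 180/180]
  40 → USB stick 3  [load 170/180]
  40 → USB stick 4  [load 95/180]
  25 → USB stick 4  [load 120/180]
  20 → USB stick 4  [load 140/180]
  20 → USB stick 4  [load 160/180]
4 USB sticks opened.

4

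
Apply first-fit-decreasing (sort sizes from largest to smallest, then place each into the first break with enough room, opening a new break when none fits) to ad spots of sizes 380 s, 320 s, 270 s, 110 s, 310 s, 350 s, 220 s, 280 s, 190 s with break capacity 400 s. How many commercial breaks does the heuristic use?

Sorted descending: 380, 350, 320, 310, 280, 270, 220, 190, 110.
  380 → break 1 (new)  [load 380/400]
  350 → break 2 (new)  [load 350/400]
  320 → break 3 (new)  [load 320/400]
  310 → break 4 (new)  [load 310/400]
  280 → break 5 (new)  [load 280/400]
  270 → break 6 (new)  [load 270/400]
  220 → break 7 (new)  [load 220/400]
  190 → break 8 (new)  [load 190/400]
  110 → break 5  [load 390/400]
8 commercial breaks opened.

8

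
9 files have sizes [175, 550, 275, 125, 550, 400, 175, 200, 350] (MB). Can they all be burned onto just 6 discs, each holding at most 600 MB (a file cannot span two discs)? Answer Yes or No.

Yes

A valid assignment using 5 discs:
  disc 1: 550 = 550
  disc 2: 550 = 550
  disc 3: 400 + 200 = 600
  disc 4: 350 + 175 = 525
  disc 5: 275 + 175 + 125 = 575
That uses only 5 ≤ 6, so 6 discs are enough.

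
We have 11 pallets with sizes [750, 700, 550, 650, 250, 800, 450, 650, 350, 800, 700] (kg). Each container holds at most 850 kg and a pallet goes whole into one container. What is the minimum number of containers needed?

9

Total = 800 + 800 + 750 + 700 + 700 + 650 + 650 + 550 + 450 + 350 + 250 = 6650 kg.
Lower bound: ⌈6650/850⌉ = 8 containers.
Also, 9 pallets each exceed 425 kg, and no two of those can share a container, so at least 9 containers are needed.
A packing using 9 containers:
  container 1: 800 = 800
  container 2: 800 = 800
  container 3: 750 = 750
  container 4: 700 = 700
  container 5: 700 = 700
  container 6: 650 = 650
  container 7: 650 = 650
  container 8: 550 + 250 = 800
  container 9: 450 + 350 = 800
This matches the lower bound, so 9 is optimal.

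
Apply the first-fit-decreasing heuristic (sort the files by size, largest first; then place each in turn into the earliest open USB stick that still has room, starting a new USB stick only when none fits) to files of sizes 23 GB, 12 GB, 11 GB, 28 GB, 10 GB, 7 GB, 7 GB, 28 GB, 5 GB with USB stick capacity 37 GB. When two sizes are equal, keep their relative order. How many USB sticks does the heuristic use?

Sorted descending: 28, 28, 23, 12, 11, 10, 7, 7, 5.
  28 → USB stick 1 (new)  [load 28/37]
  28 → USB stick 2 (new)  [load 28/37]
  23 → USB stick 3 (new)  [load 23/37]
  12 → USB stick 3  [load 35/37]
  11 → USB stick 4 (new)  [load 11/37]
  10 → USB stick 4  [load 21/37]
  7 → USB stick 1  [load 35/37]
  7 → USB stick 2  [load 35/37]
  5 → USB stick 4  [load 26/37]
4 USB sticks opened.

4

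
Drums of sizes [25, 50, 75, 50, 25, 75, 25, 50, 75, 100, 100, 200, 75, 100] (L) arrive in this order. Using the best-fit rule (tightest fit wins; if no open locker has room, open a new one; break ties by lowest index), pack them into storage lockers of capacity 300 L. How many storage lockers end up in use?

4

  25 → locker 1 (new)  [load 25/300]
  50 → locker 1  [load 75/300]
  75 → locker 1  [load 150/300]
  50 → locker 1  [load 200/300]
  25 → locker 1  [load 225/300]
  75 → locker 1  [load 300/300]
  25 → locker 2 (new)  [load 25/300]
  50 → locker 2  [load 75/300]
  75 → locker 2  [load 150/300]
  100 → locker 2  [load 250/300]
  100 → locker 3 (new)  [load 100/300]
  200 → locker 3  [load 300/300]
  75 → locker 4 (new)  [load 75/300]
  100 → locker 4  [load 175/300]
4 storage lockers opened.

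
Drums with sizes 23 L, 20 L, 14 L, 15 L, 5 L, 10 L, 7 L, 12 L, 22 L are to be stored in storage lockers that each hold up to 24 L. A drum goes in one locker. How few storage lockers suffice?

Total = 23 + 22 + 20 + 15 + 14 + 12 + 10 + 7 + 5 = 128 L.
Lower bound: ⌈128/24⌉ = 6 storage lockers.
A packing using 6 storage lockers:
  locker 1: 23 = 23
  locker 2: 22 = 22
  locker 3: 20 = 20
  locker 4: 15 + 7 = 22
  locker 5: 14 + 10 = 24
  locker 6: 12 + 5 = 17
This matches the lower bound, so 6 is optimal.

6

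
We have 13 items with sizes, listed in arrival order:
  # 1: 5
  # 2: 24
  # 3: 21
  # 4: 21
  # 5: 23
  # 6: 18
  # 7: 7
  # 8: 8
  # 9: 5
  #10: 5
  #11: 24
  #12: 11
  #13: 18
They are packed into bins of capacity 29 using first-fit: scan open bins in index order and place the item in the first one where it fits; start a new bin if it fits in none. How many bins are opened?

7

  5 → bin 1 (new)  [load 5/29]
  24 → bin 1  [load 29/29]
  21 → bin 2 (new)  [load 21/29]
  21 → bin 3 (new)  [load 21/29]
  23 → bin 4 (new)  [load 23/29]
  18 → bin 5 (new)  [load 18/29]
  7 → bin 2  [load 28/29]
  8 → bin 3  [load 29/29]
  5 → bin 4  [load 28/29]
  5 → bin 5  [load 23/29]
  24 → bin 6 (new)  [load 24/29]
  11 → bin 7 (new)  [load 11/29]
  18 → bin 7  [load 29/29]
7 bins opened.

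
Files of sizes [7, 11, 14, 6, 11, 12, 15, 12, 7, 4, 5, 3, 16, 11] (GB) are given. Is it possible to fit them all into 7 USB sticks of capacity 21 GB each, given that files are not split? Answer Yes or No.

No

Total = 134 GB; ⌈134/21⌉ = 7.
8 files each exceed half the capacity and cannot share a USB stick, forcing at least 8 USB sticks.
At least 8 USB sticks are required, but only 7 are allowed.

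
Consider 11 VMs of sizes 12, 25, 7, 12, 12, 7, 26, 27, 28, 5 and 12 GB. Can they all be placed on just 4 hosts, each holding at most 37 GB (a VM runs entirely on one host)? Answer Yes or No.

No

Total = 173 GB; ⌈173/37⌉ = 5.
At least 5 hosts are required, but only 4 are allowed.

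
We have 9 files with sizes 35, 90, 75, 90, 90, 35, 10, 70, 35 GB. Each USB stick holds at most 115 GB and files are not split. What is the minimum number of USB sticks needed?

6

Total = 90 + 90 + 90 + 75 + 70 + 35 + 35 + 35 + 10 = 530 GB.
Lower bound: ⌈530/115⌉ = 5 USB sticks.
A packing using 6 USB sticks:
  USB stick 1: 90 + 10 = 100
  USB stick 2: 90 = 90
  USB stick 3: 90 = 90
  USB stick 4: 75 + 35 = 110
  USB stick 5: 70 + 35 = 105
  USB stick 6: 35 = 35
No arrangement into 5 USB sticks stays within capacity, so 6 is optimal.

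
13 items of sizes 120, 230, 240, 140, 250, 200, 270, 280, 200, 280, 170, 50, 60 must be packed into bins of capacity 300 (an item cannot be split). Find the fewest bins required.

10

Total = 280 + 280 + 270 + 250 + 240 + 230 + 200 + 200 + 170 + 140 + 120 + 60 + 50 = 2490.
Lower bound: ⌈2490/300⌉ = 9 bins.
A packing using 10 bins:
  bin 1: 280 = 280
  bin 2: 280 = 280
  bin 3: 270 = 270
  bin 4: 250 + 50 = 300
  bin 5: 240 + 60 = 300
  bin 6: 230 = 230
  bin 7: 200 = 200
  bin 8: 200 = 200
  bin 9: 170 + 120 = 290
  bin 10: 140 = 140
No arrangement into 9 bins stays within capacity, so 10 is optimal.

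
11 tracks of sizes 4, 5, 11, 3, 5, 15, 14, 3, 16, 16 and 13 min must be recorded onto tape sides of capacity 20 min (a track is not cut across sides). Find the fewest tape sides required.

Total = 16 + 16 + 15 + 14 + 13 + 11 + 5 + 5 + 4 + 3 + 3 = 105 min.
Lower bound: ⌈105/20⌉ = 6 tape sides.
A packing using 6 tape sides:
  side 1: 16 + 4 = 20
  side 2: 16 + 3 = 19
  side 3: 15 + 5 = 20
  side 4: 14 + 5 = 19
  side 5: 13 + 3 = 16
  side 6: 11 = 11
This matches the lower bound, so 6 is optimal.

6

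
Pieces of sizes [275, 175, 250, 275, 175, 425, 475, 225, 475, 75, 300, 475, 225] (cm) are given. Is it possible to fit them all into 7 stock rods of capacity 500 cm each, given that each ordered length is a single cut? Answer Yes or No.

No

Total = 3825 cm; ⌈3825/500⌉ = 8.
At least 8 stock rods are required, but only 7 are allowed.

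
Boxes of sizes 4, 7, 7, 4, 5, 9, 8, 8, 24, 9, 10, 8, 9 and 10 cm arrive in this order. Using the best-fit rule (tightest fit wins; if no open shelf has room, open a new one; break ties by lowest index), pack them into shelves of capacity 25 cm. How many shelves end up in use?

6

  4 → shelf 1 (new)  [load 4/25]
  7 → shelf 1  [load 11/25]
  7 → shelf 1  [load 18/25]
  4 → shelf 1  [load 22/25]
  5 → shelf 2 (new)  [load 5/25]
  9 → shelf 2  [load 14/25]
  8 → shelf 2  [load 22/25]
  8 → shelf 3 (new)  [load 8/25]
  24 → shelf 4 (new)  [load 24/25]
  9 → shelf 3  [load 17/25]
  10 → shelf 5 (new)  [load 10/25]
  8 → shelf 3  [load 25/25]
  9 → shelf 5  [load 19/25]
  10 → shelf 6 (new)  [load 10/25]
6 shelves opened.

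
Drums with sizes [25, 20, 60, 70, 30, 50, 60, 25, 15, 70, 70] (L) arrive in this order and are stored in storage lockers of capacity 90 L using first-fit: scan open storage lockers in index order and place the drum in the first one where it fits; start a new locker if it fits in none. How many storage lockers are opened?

7

  25 → locker 1 (new)  [load 25/90]
  20 → locker 1  [load 45/90]
  60 → locker 2 (new)  [load 60/90]
  70 → locker 3 (new)  [load 70/90]
  30 → locker 1  [load 75/90]
  50 → locker 4 (new)  [load 50/90]
  60 → locker 5 (new)  [load 60/90]
  25 → locker 2  [load 85/90]
  15 → locker 1  [load 90/90]
  70 → locker 6 (new)  [load 70/90]
  70 → locker 7 (new)  [load 70/90]
7 storage lockers opened.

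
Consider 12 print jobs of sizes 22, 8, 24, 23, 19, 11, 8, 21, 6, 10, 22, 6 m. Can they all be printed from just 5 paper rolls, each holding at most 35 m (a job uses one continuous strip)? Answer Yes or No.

Total = 180 m; ⌈180/35⌉ = 6.
At least 6 paper rolls are required, but only 5 are allowed.

No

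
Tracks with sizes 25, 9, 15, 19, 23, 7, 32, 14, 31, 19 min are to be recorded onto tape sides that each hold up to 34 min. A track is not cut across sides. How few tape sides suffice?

Total = 32 + 31 + 25 + 23 + 19 + 19 + 15 + 14 + 9 + 7 = 194 min.
Lower bound: ⌈194/34⌉ = 6 tape sides.
A packing using 6 tape sides:
  side 1: 32 = 32
  side 2: 31 = 31
  side 3: 25 + 9 = 34
  side 4: 23 + 7 = 30
  side 5: 19 + 15 = 34
  side 6: 19 + 14 = 33
This matches the lower bound, so 6 is optimal.

6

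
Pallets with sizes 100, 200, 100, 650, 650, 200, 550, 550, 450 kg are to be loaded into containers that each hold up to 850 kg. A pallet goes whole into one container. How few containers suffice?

Total = 650 + 650 + 550 + 550 + 450 + 200 + 200 + 100 + 100 = 3450 kg.
Lower bound: ⌈3450/850⌉ = 5 containers.
A packing using 5 containers:
  container 1: 650 + 200 = 850
  container 2: 650 + 200 = 850
  container 3: 550 + 100 + 100 = 750
  container 4: 550 = 550
  container 5: 450 = 450
This matches the lower bound, so 5 is optimal.

5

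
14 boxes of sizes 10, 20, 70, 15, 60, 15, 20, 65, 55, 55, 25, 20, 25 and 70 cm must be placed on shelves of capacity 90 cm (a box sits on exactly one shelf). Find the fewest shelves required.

Total = 70 + 70 + 65 + 60 + 55 + 55 + 25 + 25 + 20 + 20 + 20 + 15 + 15 + 10 = 525 cm.
Lower bound: ⌈525/90⌉ = 6 shelves.
A packing using 6 shelves:
  shelf 1: 70 + 20 = 90
  shelf 2: 70 + 20 = 90
  shelf 3: 65 + 25 = 90
  shelf 4: 60 + 25 = 85
  shelf 5: 55 + 20 + 15 = 90
  shelf 6: 55 + 15 + 10 = 80
This matches the lower bound, so 6 is optimal.

6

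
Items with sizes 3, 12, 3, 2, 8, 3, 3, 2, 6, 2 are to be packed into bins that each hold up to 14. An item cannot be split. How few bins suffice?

4

Total = 12 + 8 + 6 + 3 + 3 + 3 + 3 + 2 + 2 + 2 = 44.
Lower bound: ⌈44/14⌉ = 4 bins.
A packing using 4 bins:
  bin 1: 12 + 2 = 14
  bin 2: 8 + 6 = 14
  bin 3: 3 + 3 + 3 + 3 + 2 = 14
  bin 4: 2 = 2
This matches the lower bound, so 4 is optimal.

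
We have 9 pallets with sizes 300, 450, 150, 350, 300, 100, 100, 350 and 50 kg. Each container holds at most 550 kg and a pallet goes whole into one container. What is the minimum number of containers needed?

5

Total = 450 + 350 + 350 + 300 + 300 + 150 + 100 + 100 + 50 = 2150 kg.
Lower bound: ⌈2150/550⌉ = 4 containers.
Also, 5 pallets each exceed 275 kg, and no two of those can share a container, so at least 5 containers are needed.
A packing using 5 containers:
  container 1: 450 + 100 = 550
  container 2: 350 + 150 + 50 = 550
  container 3: 350 + 100 = 450
  container 4: 300 = 300
  container 5: 300 = 300
This matches the lower bound, so 5 is optimal.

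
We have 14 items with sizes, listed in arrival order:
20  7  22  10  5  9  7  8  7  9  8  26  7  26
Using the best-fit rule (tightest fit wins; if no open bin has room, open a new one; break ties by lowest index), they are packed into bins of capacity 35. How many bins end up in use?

  20 → bin 1 (new)  [load 20/35]
  7 → bin 1  [load 27/35]
  22 → bin 2 (new)  [load 22/35]
  10 → bin 2  [load 32/35]
  5 → bin 1  [load 32/35]
  9 → bin 3 (new)  [load 9/35]
  7 → bin 3  [load 16/35]
  8 → bin 3  [load 24/35]
  7 → bin 3  [load 31/35]
  9 → bin 4 (new)  [load 9/35]
  8 → bin 4  [load 17/35]
  26 → bin 5 (new)  [load 26/35]
  7 → bin 5  [load 33/35]
  26 → bin 6 (new)  [load 26/35]
6 bins opened.

6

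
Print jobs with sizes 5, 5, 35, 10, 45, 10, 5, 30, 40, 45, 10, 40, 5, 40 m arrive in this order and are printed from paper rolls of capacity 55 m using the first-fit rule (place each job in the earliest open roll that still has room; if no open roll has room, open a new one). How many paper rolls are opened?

7

  5 → roll 1 (new)  [load 5/55]
  5 → roll 1  [load 10/55]
  35 → roll 1  [load 45/55]
  10 → roll 1  [load 55/55]
  45 → roll 2 (new)  [load 45/55]
  10 → roll 2  [load 55/55]
  5 → roll 3 (new)  [load 5/55]
  30 → roll 3  [load 35/55]
  40 → roll 4 (new)  [load 40/55]
  45 → roll 5 (new)  [load 45/55]
  10 → roll 3  [load 45/55]
  40 → roll 6 (new)  [load 40/55]
  5 → roll 3  [load 50/55]
  40 → roll 7 (new)  [load 40/55]
7 paper rolls opened.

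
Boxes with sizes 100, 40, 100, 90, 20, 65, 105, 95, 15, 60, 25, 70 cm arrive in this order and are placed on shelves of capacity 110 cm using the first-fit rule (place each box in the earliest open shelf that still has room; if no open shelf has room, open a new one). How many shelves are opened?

  100 → shelf 1 (new)  [load 100/110]
  40 → shelf 2 (new)  [load 40/110]
  100 → shelf 3 (new)  [load 100/110]
  90 → shelf 4 (new)  [load 90/110]
  20 → shelf 2  [load 60/110]
  65 → shelf 5 (new)  [load 65/110]
  105 → shelf 6 (new)  [load 105/110]
  95 → shelf 7 (new)  [load 95/110]
  15 → shelf 2  [load 75/110]
  60 → shelf 8 (new)  [load 60/110]
  25 → shelf 2  [load 100/110]
  70 → shelf 9 (new)  [load 70/110]
9 shelves opened.

9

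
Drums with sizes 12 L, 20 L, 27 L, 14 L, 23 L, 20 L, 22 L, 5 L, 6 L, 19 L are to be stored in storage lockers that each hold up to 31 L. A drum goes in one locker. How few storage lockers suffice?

Total = 27 + 23 + 22 + 20 + 20 + 19 + 14 + 12 + 6 + 5 = 168 L.
Lower bound: ⌈168/31⌉ = 6 storage lockers.
A packing using 7 storage lockers:
  locker 1: 27 = 27
  locker 2: 23 + 6 = 29
  locker 3: 22 + 5 = 27
  locker 4: 20 = 20
  locker 5: 20 = 20
  locker 6: 19 + 12 = 31
  locker 7: 14 = 14
No arrangement into 6 storage lockers stays within capacity, so 7 is optimal.

7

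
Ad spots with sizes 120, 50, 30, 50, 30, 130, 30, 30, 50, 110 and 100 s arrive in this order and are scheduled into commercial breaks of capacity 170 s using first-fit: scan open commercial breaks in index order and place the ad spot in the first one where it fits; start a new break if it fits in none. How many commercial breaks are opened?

  120 → break 1 (new)  [load 120/170]
  50 → break 1  [load 170/170]
  30 → break 2 (new)  [load 30/170]
  50 → break 2  [load 80/170]
  30 → break 2  [load 110/170]
  130 → break 3 (new)  [load 130/170]
  30 → break 2  [load 140/170]
  30 → break 2  [load 170/170]
  50 → break 4 (new)  [load 50/170]
  110 → break 4  [load 160/170]
  100 → break 5 (new)  [load 100/170]
5 commercial breaks opened.

5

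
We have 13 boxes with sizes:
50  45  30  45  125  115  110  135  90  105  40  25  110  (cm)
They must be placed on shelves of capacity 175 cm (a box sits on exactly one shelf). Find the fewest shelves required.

Total = 135 + 125 + 115 + 110 + 110 + 105 + 90 + 50 + 45 + 45 + 40 + 30 + 25 = 1025 cm.
Lower bound: ⌈1025/175⌉ = 6 shelves.
Also, 7 boxes each exceed 175/2 cm, and no two of those can share a shelf, so at least 7 shelves are needed.
A packing using 7 shelves:
  shelf 1: 135 + 40 = 175
  shelf 2: 125 + 50 = 175
  shelf 3: 115 + 45 = 160
  shelf 4: 110 + 45 = 155
  shelf 5: 110 + 30 + 25 = 165
  shelf 6: 105 = 105
  shelf 7: 90 = 90
This matches the lower bound, so 7 is optimal.

7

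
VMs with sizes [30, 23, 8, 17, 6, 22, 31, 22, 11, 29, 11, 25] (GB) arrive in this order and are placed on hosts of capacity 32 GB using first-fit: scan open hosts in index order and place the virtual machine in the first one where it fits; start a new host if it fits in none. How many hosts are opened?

9

  30 → host 1 (new)  [load 30/32]
  23 → host 2 (new)  [load 23/32]
  8 → host 2  [load 31/32]
  17 → host 3 (new)  [load 17/32]
  6 → host 3  [load 23/32]
  22 → host 4 (new)  [load 22/32]
  31 → host 5 (new)  [load 31/32]
  22 → host 6 (new)  [load 22/32]
  11 → host 7 (new)  [load 11/32]
  29 → host 8 (new)  [load 29/32]
  11 → host 7  [load 22/32]
  25 → host 9 (new)  [load 25/32]
9 hosts opened.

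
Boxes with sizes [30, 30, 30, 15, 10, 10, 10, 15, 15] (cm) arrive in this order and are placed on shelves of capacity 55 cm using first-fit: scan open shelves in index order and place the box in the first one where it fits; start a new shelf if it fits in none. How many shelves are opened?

4

  30 → shelf 1 (new)  [load 30/55]
  30 → shelf 2 (new)  [load 30/55]
  30 → shelf 3 (new)  [load 30/55]
  15 → shelf 1  [load 45/55]
  10 → shelf 1  [load 55/55]
  10 → shelf 2  [load 40/55]
  10 → shelf 2  [load 50/55]
  15 → shelf 3  [load 45/55]
  15 → shelf 4 (new)  [load 15/55]
4 shelves opened.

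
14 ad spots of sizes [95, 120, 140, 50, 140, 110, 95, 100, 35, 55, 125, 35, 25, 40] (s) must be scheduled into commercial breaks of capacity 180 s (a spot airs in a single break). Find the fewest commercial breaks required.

Total = 140 + 140 + 125 + 120 + 110 + 100 + 95 + 95 + 55 + 50 + 40 + 35 + 35 + 25 = 1165 s.
Lower bound: ⌈1165/180⌉ = 7 commercial breaks.
Also, 8 ad spots each exceed 90 s, and no two of those can share a break, so at least 8 commercial breaks are needed.
A packing using 8 commercial breaks:
  break 1: 140 + 40 = 180
  break 2: 140 + 35 = 175
  break 3: 125 + 55 = 180
  break 4: 120 + 50 = 170
  break 5: 110 + 35 + 25 = 170
  break 6: 100 = 100
  break 7: 95 = 95
  break 8: 95 = 95
This matches the lower bound, so 8 is optimal.

8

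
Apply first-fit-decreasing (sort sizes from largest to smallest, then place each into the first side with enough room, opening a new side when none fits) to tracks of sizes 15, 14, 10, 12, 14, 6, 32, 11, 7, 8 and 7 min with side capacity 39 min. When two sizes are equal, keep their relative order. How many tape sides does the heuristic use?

Sorted descending: 32, 15, 14, 14, 12, 11, 10, 8, 7, 7, 6.
  32 → side 1 (new)  [load 32/39]
  15 → side 2 (new)  [load 15/39]
  14 → side 2  [load 29/39]
  14 → side 3 (new)  [load 14/39]
  12 → side 3  [load 26/39]
  11 → side 3  [load 37/39]
  10 → side 2  [load 39/39]
  8 → side 4 (new)  [load 8/39]
  7 → side 1  [load 39/39]
  7 → side 4  [load 15/39]
  6 → side 4  [load 21/39]
4 tape sides opened.

4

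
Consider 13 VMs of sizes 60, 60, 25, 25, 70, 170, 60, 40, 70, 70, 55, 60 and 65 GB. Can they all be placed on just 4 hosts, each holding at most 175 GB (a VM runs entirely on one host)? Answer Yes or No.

Total = 830 GB; ⌈830/175⌉ = 5.
At least 5 hosts are required, but only 4 are allowed.

No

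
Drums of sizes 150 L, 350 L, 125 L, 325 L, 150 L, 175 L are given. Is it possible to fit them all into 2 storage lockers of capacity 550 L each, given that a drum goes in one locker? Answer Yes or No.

No

Total = 1275 L; ⌈1275/550⌉ = 3.
At least 3 storage lockers are required, but only 2 are allowed.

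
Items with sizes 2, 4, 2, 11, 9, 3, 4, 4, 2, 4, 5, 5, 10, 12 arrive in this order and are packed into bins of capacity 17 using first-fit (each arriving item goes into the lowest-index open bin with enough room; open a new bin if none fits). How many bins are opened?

  2 → bin 1 (new)  [load 2/17]
  4 → bin 1  [load 6/17]
  2 → bin 1  [load 8/17]
  11 → bin 2 (new)  [load 11/17]
  9 → bin 1  [load 17/17]
  3 → bin 2  [load 14/17]
  4 → bin 3 (new)  [load 4/17]
  4 → bin 3  [load 8/17]
  2 → bin 2  [load 16/17]
  4 → bin 3  [load 12/17]
  5 → bin 3  [load 17/17]
  5 → bin 4 (new)  [load 5/17]
  10 → bin 4  [load 15/17]
  12 → bin 5 (new)  [load 12/17]
5 bins opened.

5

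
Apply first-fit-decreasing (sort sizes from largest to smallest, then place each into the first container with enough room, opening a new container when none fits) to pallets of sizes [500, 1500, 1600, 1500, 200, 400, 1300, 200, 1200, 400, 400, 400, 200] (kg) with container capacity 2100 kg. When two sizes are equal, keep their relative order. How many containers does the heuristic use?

Sorted descending: 1600, 1500, 1500, 1300, 1200, 500, 400, 400, 400, 400, 200, 200, 200.
  1600 → container 1 (new)  [load 1600/2100]
  1500 → container 2 (new)  [load 1500/2100]
  1500 → container 3 (new)  [load 1500/2100]
  1300 → container 4 (new)  [load 1300/2100]
  1200 → container 5 (new)  [load 1200/2100]
  500 → container 1  [load 2100/2100]
  400 → container 2  [load 1900/2100]
  400 → container 3  [load 1900/2100]
  400 → container 4  [load 1700/2100]
  400 → container 4  [load 2100/2100]
  200 → container 2  [load 2100/2100]
  200 → container 3  [load 2100/2100]
  200 → container 5  [load 1400/2100]
5 containers opened.

5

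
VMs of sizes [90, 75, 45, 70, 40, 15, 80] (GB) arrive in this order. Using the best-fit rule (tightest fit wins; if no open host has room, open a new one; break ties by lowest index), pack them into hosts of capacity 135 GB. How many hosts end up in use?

  90 → host 1 (new)  [load 90/135]
  75 → host 2 (new)  [load 75/135]
  45 → host 1  [load 135/135]
  70 → host 3 (new)  [load 70/135]
  40 → host 2  [load 115/135]
  15 → host 2  [load 130/135]
  80 → host 4 (new)  [load 80/135]
4 hosts opened.

4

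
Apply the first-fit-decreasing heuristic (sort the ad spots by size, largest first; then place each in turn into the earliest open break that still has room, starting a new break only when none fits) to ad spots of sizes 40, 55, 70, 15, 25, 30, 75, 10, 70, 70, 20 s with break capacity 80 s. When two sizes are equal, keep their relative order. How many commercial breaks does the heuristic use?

Sorted descending: 75, 70, 70, 70, 55, 40, 30, 25, 20, 15, 10.
  75 → break 1 (new)  [load 75/80]
  70 → break 2 (new)  [load 70/80]
  70 → break 3 (new)  [load 70/80]
  70 → break 4 (new)  [load 70/80]
  55 → break 5 (new)  [load 55/80]
  40 → break 6 (new)  [load 40/80]
  30 → break 6  [load 70/80]
  25 → break 5  [load 80/80]
  20 → break 7 (new)  [load 20/80]
  15 → break 7  [load 35/80]
  10 → break 2  [load 80/80]
7 commercial breaks opened.

7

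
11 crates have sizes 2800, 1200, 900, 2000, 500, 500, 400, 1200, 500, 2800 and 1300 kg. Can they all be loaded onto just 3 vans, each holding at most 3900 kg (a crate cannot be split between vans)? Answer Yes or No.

No

Total = 14100 kg; ⌈14100/3900⌉ = 4.
At least 4 vans are required, but only 3 are allowed.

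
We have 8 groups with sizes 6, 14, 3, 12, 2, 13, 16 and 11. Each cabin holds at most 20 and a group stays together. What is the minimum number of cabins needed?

5

Total = 16 + 14 + 13 + 12 + 11 + 6 + 3 + 2 = 77.
Lower bound: ⌈77/20⌉ = 4 cabins.
Also, 5 groups each exceed 10, and no two of those can share a cabin, so at least 5 cabins are needed.
A packing using 5 cabins:
  cabin 1: 16 + 3 = 19
  cabin 2: 14 + 6 = 20
  cabin 3: 13 + 2 = 15
  cabin 4: 12 = 12
  cabin 5: 11 = 11
This matches the lower bound, so 5 is optimal.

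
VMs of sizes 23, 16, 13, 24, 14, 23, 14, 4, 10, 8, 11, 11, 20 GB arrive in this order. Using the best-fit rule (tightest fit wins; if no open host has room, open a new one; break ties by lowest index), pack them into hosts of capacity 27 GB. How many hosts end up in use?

8

  23 → host 1 (new)  [load 23/27]
  16 → host 2 (new)  [load 16/27]
  13 → host 3 (new)  [load 13/27]
  24 → host 4 (new)  [load 24/27]
  14 → host 3  [load 27/27]
  23 → host 5 (new)  [load 23/27]
  14 → host 6 (new)  [load 14/27]
  4 → host 1  [load 27/27]
  10 → host 2  [load 26/27]
  8 → host 6  [load 22/27]
  11 → host 7 (new)  [load 11/27]
  11 → host 7  [load 22/27]
  20 → host 8 (new)  [load 20/27]
8 hosts opened.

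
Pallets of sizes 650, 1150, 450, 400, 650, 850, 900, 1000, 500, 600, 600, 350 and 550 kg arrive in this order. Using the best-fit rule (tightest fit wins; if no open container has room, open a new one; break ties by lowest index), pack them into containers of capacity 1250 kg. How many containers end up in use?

  650 → container 1 (new)  [load 650/1250]
  1150 → container 2 (new)  [load 1150/1250]
  450 → container 1  [load 1100/1250]
  400 → container 3 (new)  [load 400/1250]
  650 → container 3  [load 1050/1250]
  850 → container 4 (new)  [load 850/1250]
  900 → container 5 (new)  [load 900/1250]
  1000 → container 6 (new)  [load 1000/1250]
  500 → container 7 (new)  [load 500/1250]
  600 → container 7  [load 1100/1250]
  600 → container 8 (new)  [load 600/1250]
  350 → container 5  [load 1250/1250]
  550 → container 8  [load 1150/1250]
8 containers opened.

8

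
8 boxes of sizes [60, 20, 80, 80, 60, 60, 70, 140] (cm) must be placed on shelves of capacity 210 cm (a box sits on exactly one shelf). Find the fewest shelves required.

3

Total = 140 + 80 + 80 + 70 + 60 + 60 + 60 + 20 = 570 cm.
Lower bound: ⌈570/210⌉ = 3 shelves.
A packing using 3 shelves:
  shelf 1: 140 + 70 = 210
  shelf 2: 80 + 80 + 20 = 180
  shelf 3: 60 + 60 + 60 = 180
This matches the lower bound, so 3 is optimal.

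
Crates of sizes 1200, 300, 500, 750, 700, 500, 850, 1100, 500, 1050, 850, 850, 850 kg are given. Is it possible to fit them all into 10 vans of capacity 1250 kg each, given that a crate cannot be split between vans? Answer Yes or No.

Yes

A valid assignment using 10 vans:
  van 1: 1200 = 1200
  van 2: 1100 = 1100
  van 3: 1050 = 1050
  van 4: 850 + 300 = 1150
  van 5: 850 = 850
  van 6: 850 = 850
  van 7: 850 = 850
  van 8: 750 + 500 = 1250
  van 9: 700 + 500 = 1200
  van 10: 500 = 500
Every load is within 1250 kg, so 10 vans suffice.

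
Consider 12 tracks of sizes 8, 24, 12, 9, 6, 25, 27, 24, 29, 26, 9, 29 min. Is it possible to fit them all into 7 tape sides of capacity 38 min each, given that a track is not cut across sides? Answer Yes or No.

Yes

A valid assignment using 7 tape sides:
  side 1: 29 + 9 = 38
  side 2: 29 + 9 = 38
  side 3: 27 + 8 = 35
  side 4: 26 + 12 = 38
  side 5: 25 + 6 = 31
  side 6: 24 = 24
  side 7: 24 = 24
Every load is within 38 min, so 7 tape sides suffice.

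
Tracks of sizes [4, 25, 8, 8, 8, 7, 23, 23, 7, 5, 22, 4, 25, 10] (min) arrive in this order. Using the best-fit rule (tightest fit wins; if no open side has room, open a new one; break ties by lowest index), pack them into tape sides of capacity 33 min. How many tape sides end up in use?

6

  4 → side 1 (new)  [load 4/33]
  25 → side 1  [load 29/33]
  8 → side 2 (new)  [load 8/33]
  8 → side 2  [load 16/33]
  8 → side 2  [load 24/33]
  7 → side 2  [load 31/33]
  23 → side 3 (new)  [load 23/33]
  23 → side 4 (new)  [load 23/33]
  7 → side 3  [load 30/33]
  5 → side 4  [load 28/33]
  22 → side 5 (new)  [load 22/33]
  4 → side 1  [load 33/33]
  25 → side 6 (new)  [load 25/33]
  10 → side 5  [load 32/33]
6 tape sides opened.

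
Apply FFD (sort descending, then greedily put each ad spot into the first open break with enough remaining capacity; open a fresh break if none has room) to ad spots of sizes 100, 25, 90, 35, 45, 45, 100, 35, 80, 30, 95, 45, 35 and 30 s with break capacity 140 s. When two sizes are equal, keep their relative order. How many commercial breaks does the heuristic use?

Sorted descending: 100, 100, 95, 90, 80, 45, 45, 45, 35, 35, 35, 30, 30, 25.
  100 → break 1 (new)  [load 100/140]
  100 → break 2 (new)  [load 100/140]
  95 → break 3 (new)  [load 95/140]
  90 → break 4 (new)  [load 90/140]
  80 → break 5 (new)  [load 80/140]
  45 → break 3  [load 140/140]
  45 → break 4  [load 135/140]
  45 → break 5  [load 125/140]
  35 → break 1  [load 135/140]
  35 → break 2  [load 135/140]
  35 → break 6 (new)  [load 35/140]
  30 → break 6  [load 65/140]
  30 → break 6  [load 95/140]
  25 → break 6  [load 120/140]
6 commercial breaks opened.

6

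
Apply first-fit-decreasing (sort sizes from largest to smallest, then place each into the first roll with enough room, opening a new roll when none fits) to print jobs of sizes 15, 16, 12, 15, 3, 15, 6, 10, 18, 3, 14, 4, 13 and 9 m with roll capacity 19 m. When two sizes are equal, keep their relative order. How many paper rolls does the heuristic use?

9

Sorted descending: 18, 16, 15, 15, 15, 14, 13, 12, 10, 9, 6, 4, 3, 3.
  18 → roll 1 (new)  [load 18/19]
  16 → roll 2 (new)  [load 16/19]
  15 → roll 3 (new)  [load 15/19]
  15 → roll 4 (new)  [load 15/19]
  15 → roll 5 (new)  [load 15/19]
  14 → roll 6 (new)  [load 14/19]
  13 → roll 7 (new)  [load 13/19]
  12 → roll 8 (new)  [load 12/19]
  10 → roll 9 (new)  [load 10/19]
  9 → roll 9  [load 19/19]
  6 → roll 7  [load 19/19]
  4 → roll 3  [load 19/19]
  3 → roll 2  [load 19/19]
  3 → roll 4  [load 18/19]
9 paper rolls opened.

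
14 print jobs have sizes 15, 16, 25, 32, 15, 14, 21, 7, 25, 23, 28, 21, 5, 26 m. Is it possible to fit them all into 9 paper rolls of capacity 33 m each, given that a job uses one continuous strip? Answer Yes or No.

No

Total = 273 m; ⌈273/33⌉ = 9.
The bound of 9 does not rule out 9, but exhaustive search shows no assignment into 9 paper rolls of capacity 33 m exists — the minimum is 10.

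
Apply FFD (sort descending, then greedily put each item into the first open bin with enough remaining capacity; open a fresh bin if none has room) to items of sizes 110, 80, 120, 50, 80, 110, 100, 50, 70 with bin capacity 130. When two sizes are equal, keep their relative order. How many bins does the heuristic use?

7

Sorted descending: 120, 110, 110, 100, 80, 80, 70, 50, 50.
  120 → bin 1 (new)  [load 120/130]
  110 → bin 2 (new)  [load 110/130]
  110 → bin 3 (new)  [load 110/130]
  100 → bin 4 (new)  [load 100/130]
  80 → bin 5 (new)  [load 80/130]
  80 → bin 6 (new)  [load 80/130]
  70 → bin 7 (new)  [load 70/130]
  50 → bin 5  [load 130/130]
  50 → bin 6  [load 130/130]
7 bins opened.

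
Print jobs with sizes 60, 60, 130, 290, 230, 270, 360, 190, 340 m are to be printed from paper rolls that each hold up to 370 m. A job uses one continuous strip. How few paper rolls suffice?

Total = 360 + 340 + 290 + 270 + 230 + 190 + 130 + 60 + 60 = 1930 m.
Lower bound: ⌈1930/370⌉ = 6 paper rolls.
A packing using 6 paper rolls:
  roll 1: 360 = 360
  roll 2: 340 = 340
  roll 3: 290 + 60 = 350
  roll 4: 270 + 60 = 330
  roll 5: 230 + 130 = 360
  roll 6: 190 = 190
This matches the lower bound, so 6 is optimal.

6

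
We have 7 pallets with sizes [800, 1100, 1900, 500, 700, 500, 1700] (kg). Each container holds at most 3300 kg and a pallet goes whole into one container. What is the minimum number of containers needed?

3

Total = 1900 + 1700 + 1100 + 800 + 700 + 500 + 500 = 7200 kg.
Lower bound: ⌈7200/3300⌉ = 3 containers.
A packing using 3 containers:
  container 1: 1900 + 1100 = 3000
  container 2: 1700 + 800 + 700 = 3200
  container 3: 500 + 500 = 1000
This matches the lower bound, so 3 is optimal.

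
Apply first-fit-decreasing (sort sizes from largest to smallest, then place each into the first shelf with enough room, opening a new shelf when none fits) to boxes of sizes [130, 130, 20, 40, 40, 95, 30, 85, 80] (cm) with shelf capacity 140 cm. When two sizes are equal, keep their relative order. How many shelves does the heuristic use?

Sorted descending: 130, 130, 95, 85, 80, 40, 40, 30, 20.
  130 → shelf 1 (new)  [load 130/140]
  130 → shelf 2 (new)  [load 130/140]
  95 → shelf 3 (new)  [load 95/140]
  85 → shelf 4 (new)  [load 85/140]
  80 → shelf 5 (new)  [load 80/140]
  40 → shelf 3  [load 135/140]
  40 → shelf 4  [load 125/140]
  30 → shelf 5  [load 110/140]
  20 → shelf 5  [load 130/140]
5 shelves opened.

5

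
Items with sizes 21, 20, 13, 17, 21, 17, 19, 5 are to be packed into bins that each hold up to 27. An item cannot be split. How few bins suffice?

7

Total = 21 + 21 + 20 + 19 + 17 + 17 + 13 + 5 = 133.
Lower bound: ⌈133/27⌉ = 5 bins.
Also, 6 items each exceed 27/2, and no two of those can share a bin, so at least 6 bins are needed.
A packing using 7 bins:
  bin 1: 21 + 5 = 26
  bin 2: 21 = 21
  bin 3: 20 = 20
  bin 4: 19 = 19
  bin 5: 17 = 17
  bin 6: 17 = 17
  bin 7: 13 = 13
No arrangement into 6 bins stays within capacity, so 7 is optimal.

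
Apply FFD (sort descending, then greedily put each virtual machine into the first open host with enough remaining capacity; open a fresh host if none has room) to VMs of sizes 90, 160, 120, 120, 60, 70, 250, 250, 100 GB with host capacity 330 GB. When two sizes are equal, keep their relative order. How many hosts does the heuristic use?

Sorted descending: 250, 250, 160, 120, 120, 100, 90, 70, 60.
  250 → host 1 (new)  [load 250/330]
  250 → host 2 (new)  [load 250/330]
  160 → host 3 (new)  [load 160/330]
  120 → host 3  [load 280/330]
  120 → host 4 (new)  [load 120/330]
  100 → host 4  [load 220/330]
  90 → host 4  [load 310/330]
  70 → host 1  [load 320/330]
  60 → host 2  [load 310/330]
4 hosts opened.

4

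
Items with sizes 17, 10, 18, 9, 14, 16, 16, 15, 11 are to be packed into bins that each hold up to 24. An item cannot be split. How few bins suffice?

7

Total = 18 + 17 + 16 + 16 + 15 + 14 + 11 + 10 + 9 = 126.
Lower bound: ⌈126/24⌉ = 6 bins.
A packing using 7 bins:
  bin 1: 18 = 18
  bin 2: 17 = 17
  bin 3: 16 = 16
  bin 4: 16 = 16
  bin 5: 15 + 9 = 24
  bin 6: 14 + 10 = 24
  bin 7: 11 = 11
No arrangement into 6 bins stays within capacity, so 7 is optimal.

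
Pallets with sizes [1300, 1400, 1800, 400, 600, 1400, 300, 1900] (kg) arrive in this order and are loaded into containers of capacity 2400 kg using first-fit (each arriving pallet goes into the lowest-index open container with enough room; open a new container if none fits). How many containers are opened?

  1300 → container 1 (new)  [load 1300/2400]
  1400 → container 2 (new)  [load 1400/2400]
  1800 → container 3 (new)  [load 1800/2400]
  400 → container 1  [load 1700/2400]
  600 → container 1  [load 2300/2400]
  1400 → container 4 (new)  [load 1400/2400]
  300 → container 2  [load 1700/2400]
  1900 → container 5 (new)  [load 1900/2400]
5 containers opened.

5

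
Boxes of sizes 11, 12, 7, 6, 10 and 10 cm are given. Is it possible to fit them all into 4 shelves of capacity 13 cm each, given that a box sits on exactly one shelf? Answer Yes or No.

Total = 56 cm; ⌈56/13⌉ = 5.
At least 5 shelves are required, but only 4 are allowed.

No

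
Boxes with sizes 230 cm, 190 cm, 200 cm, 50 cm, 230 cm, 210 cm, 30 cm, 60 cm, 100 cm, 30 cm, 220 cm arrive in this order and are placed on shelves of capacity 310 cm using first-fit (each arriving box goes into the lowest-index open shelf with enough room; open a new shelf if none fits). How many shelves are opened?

6

  230 → shelf 1 (new)  [load 230/310]
  190 → shelf 2 (new)  [load 190/310]
  200 → shelf 3 (new)  [load 200/310]
  50 → shelf 1  [load 280/310]
  230 → shelf 4 (new)  [load 230/310]
  210 → shelf 5 (new)  [load 210/310]
  30 → shelf 1  [load 310/310]
  60 → shelf 2  [load 250/310]
  100 → shelf 3  [load 300/310]
  30 → shelf 2  [load 280/310]
  220 → shelf 6 (new)  [load 220/310]
6 shelves opened.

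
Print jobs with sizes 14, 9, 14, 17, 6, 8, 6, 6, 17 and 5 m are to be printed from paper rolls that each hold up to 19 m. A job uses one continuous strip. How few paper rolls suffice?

Total = 17 + 17 + 14 + 14 + 9 + 8 + 6 + 6 + 6 + 5 = 102 m.
Lower bound: ⌈102/19⌉ = 6 paper rolls.
A packing using 6 paper rolls:
  roll 1: 17 = 17
  roll 2: 17 = 17
  roll 3: 14 + 5 = 19
  roll 4: 14 = 14
  roll 5: 9 + 8 = 17
  roll 6: 6 + 6 + 6 = 18
This matches the lower bound, so 6 is optimal.

6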